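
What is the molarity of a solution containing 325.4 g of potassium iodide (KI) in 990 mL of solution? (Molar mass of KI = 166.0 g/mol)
Moles of KI = 325.4 g ÷ 166.0 g/mol = 1.96024 mol
Volume = 990 mL = 0.99 L
Molarity = 1.96024 mol ÷ 0.99 L = 1.98 M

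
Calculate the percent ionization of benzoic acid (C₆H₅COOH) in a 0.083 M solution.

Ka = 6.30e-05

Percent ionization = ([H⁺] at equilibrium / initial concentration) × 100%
Percent ionization = 2.72%

Let x = [H⁺]. Ka = x²/(C - x) ⇒ x² + (6.30e-05)x - (6.30e-05)(0.083) = 0. x = 2.2554e-03. Percent = (2.2554e-03/0.083) × 100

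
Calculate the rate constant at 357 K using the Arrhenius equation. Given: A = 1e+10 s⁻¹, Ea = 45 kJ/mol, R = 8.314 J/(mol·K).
2.60e+03 s⁻¹

k = A·exp(-Ea/(R·T)) = 1e+10·exp(-45000/(8.314·357)) = 1e+10·exp(-15.1612) = 1e+10·2.6035e-07 = 2.60e+03 s⁻¹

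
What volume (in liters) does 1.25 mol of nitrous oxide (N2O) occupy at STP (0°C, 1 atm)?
At STP, 1 mol of gas occupies 22.4 L
Volume = 1.25 mol × 22.4 L/mol = 28.00 L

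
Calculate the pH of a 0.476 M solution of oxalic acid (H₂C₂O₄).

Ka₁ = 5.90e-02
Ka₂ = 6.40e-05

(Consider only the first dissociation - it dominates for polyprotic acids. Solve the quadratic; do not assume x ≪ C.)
pH = 0.85

x² + Ka₁·x − Ka₁·C = 0 with Ka₁ = 5.90e-02, C = 0.476.
x = (−Ka₁ + √(Ka₁² + 4·Ka₁·C))/2 = 1.4066e-01 M, so pH = 0.85.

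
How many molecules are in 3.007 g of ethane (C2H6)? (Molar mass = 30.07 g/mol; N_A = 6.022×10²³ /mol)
Moles = 3.007 g ÷ 30.07 g/mol = 0.1 mol
Molecules = 0.1 mol × 6.022×10²³ /mol = 6.022e+22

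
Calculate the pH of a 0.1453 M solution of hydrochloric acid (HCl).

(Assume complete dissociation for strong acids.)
pH = 0.84

[H⁺] = 0.1453 M for strong acid. pH = -log[H⁺] = -log(0.1453)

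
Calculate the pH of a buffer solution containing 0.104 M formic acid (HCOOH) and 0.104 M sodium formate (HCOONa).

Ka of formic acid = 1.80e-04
pH = 3.74

pKa = -log(1.80e-04) = 3.74. pH = pKa + log([A⁻]/[HA]) = 3.74 + log(0.104/0.104)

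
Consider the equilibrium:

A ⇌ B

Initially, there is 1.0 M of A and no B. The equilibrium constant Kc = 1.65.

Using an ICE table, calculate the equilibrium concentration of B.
[B] = 0.623 M

ICE: [A] = 1.0 − x, [B] = x.
Kc = x/(1.0 − x) = 1.65 ⇒ x = 1.65·1.0/(1 + 1.65) = 1.65/2.65 = 0.6226.
[B] = x = 0.623 M.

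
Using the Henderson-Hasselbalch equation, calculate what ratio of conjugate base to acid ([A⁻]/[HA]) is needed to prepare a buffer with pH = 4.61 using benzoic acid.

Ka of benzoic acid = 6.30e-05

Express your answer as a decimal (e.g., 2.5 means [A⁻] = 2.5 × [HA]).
[A⁻]/[HA] = 2.566

pKa = −log(6.30e-05) = 4.2007. pH = pKa + log([A⁻]/[HA]). 4.61 = 4.2007 + log(ratio). log(ratio) = 4.61 − 4.2007 = 0.4093. ratio = 10^(0.4093) = 2.566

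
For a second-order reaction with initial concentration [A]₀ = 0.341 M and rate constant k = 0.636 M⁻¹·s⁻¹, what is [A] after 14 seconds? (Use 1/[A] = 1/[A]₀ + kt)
0.0845 M

1/[A] = 1/[A]₀ + k·t = 1/0.341 + (0.636)·(14) = 2.9326 + 8.9040 = 11.8366
[A] = 1/11.8366 = 0.0845 M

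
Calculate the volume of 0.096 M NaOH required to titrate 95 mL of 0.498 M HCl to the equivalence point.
V_{base} = 492.8 mL

At equivalence: moles acid = moles base.
moles HCl = 0.498 M × 0.095 L = 0.04731 mol
V_NaOH = 0.04731 mol ÷ 0.096 M = 0.4928 L = 492.8 mL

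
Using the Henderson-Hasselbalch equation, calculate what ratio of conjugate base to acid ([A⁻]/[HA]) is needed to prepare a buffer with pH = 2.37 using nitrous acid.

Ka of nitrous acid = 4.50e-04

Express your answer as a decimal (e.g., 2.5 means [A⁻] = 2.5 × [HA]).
[A⁻]/[HA] = 0.105

pKa = −log(4.50e-04) = 3.3468. pH = pKa + log([A⁻]/[HA]). 2.37 = 3.3468 + log(ratio). log(ratio) = 2.37 − 3.3468 = -0.9768. ratio = 10^(-0.9768) = 0.105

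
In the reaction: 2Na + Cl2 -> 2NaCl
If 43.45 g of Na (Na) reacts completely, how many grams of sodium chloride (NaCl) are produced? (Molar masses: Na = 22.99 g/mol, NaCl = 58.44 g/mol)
Moles of Na = 43.45 g ÷ 22.99 g/mol = 1.88995 mol
Mole ratio: 2 mol NaCl / 2 mol Na
Moles of NaCl = 1.88995 × (2/2) = 1.88995 mol
Mass of NaCl = 1.88995 mol × 58.44 g/mol = 110.4 g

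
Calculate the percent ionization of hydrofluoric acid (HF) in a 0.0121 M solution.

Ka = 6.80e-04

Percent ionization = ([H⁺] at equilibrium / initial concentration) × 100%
Percent ionization = 21.1%

Let x = [H⁺]. Ka = x²/(C - x) ⇒ x² + (6.80e-04)x - (6.80e-04)(0.0121) = 0. x = 2.5485e-03. Percent = (2.5485e-03/0.0121) × 100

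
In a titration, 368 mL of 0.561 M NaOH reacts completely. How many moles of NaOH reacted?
Moles = Molarity × Volume (L)
Moles = 0.561 M × 0.368 L = 0.2064 mol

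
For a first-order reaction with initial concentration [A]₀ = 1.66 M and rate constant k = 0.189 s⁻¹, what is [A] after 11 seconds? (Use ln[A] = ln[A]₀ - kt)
0.2076 M

ln[A] = ln[A]₀ - k·t = ln(1.66) - (0.189)·(11) = 0.5068 - 2.0790 = -1.5722
[A] = e^(-1.5722) = 0.2076 M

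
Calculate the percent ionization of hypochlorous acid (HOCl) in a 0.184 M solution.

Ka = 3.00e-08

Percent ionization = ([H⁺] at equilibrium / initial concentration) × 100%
Percent ionization = 0.0404%

Let x = [H⁺]. Ka = x²/(C - x) ⇒ x² + (3.00e-08)x - (3.00e-08)(0.184) = 0. x = 7.4282e-05. Percent = (7.4282e-05/0.184) × 100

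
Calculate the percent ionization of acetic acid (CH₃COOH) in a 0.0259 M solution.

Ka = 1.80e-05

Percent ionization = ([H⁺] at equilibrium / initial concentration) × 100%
Percent ionization = 2.6%

Let x = [H⁺]. Ka = x²/(C - x) ⇒ x² + (1.80e-05)x - (1.80e-05)(0.0259) = 0. x = 6.7385e-04. Percent = (6.7385e-04/0.0259) × 100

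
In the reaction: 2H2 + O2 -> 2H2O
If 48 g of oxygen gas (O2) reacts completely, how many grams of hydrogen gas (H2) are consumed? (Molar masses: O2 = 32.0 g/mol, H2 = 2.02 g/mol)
Moles of O2 = 48 g ÷ 32.0 g/mol = 1.5 mol
Mole ratio: 2 mol H2 / 1 mol O2
Moles of H2 = 1.5 × (2/1) = 3 mol
Mass of H2 = 3 mol × 2.02 g/mol = 6.06 g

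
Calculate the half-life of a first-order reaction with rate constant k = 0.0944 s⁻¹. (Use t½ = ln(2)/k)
7.34 s

t½ = ln(2)/k = 0.6931/0.0944 = 7.34 s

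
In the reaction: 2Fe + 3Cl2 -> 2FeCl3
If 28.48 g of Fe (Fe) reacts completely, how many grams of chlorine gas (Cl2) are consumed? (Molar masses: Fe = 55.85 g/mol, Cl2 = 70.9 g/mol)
Moles of Fe = 28.48 g ÷ 55.85 g/mol = 0.509937 mol
Mole ratio: 3 mol Cl2 / 2 mol Fe
Moles of Cl2 = 0.509937 × (3/2) = 0.764906 mol
Mass of Cl2 = 0.764906 mol × 70.9 g/mol = 54.23 g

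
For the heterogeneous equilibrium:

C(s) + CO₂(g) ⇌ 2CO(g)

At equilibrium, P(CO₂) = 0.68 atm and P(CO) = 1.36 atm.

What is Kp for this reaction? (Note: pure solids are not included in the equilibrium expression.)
K_p = 2.720

Solid C is excluded.
Kp = P(CO)²/P(CO₂) = (1.36)²/0.68 = 1.85/0.68 = 2.720.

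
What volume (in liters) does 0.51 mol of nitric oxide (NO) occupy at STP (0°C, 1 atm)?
At STP, 1 mol of gas occupies 22.4 L
Volume = 0.51 mol × 22.4 L/mol = 11.42 L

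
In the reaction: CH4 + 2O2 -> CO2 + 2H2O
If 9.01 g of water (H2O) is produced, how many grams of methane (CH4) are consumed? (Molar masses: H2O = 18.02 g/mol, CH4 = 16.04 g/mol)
Moles of H2O = 9.01 g ÷ 18.02 g/mol = 0.5 mol
Mole ratio: 1 mol CH4 / 2 mol H2O
Moles of CH4 = 0.5 × (1/2) = 0.25 mol
Mass of CH4 = 0.25 mol × 16.04 g/mol = 4.01 g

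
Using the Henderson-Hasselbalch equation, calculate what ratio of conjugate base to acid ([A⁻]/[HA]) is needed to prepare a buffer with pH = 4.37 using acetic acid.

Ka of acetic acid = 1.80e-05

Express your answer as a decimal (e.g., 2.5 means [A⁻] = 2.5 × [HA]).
[A⁻]/[HA] = 0.422

pKa = −log(1.80e-05) = 4.7447. pH = pKa + log([A⁻]/[HA]). 4.37 = 4.7447 + log(ratio). log(ratio) = 4.37 − 4.7447 = -0.3747. ratio = 10^(-0.3747) = 0.422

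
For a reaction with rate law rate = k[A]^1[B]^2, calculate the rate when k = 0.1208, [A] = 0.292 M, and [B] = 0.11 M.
0.0004268 M/s

rate = k·[A]^1·[B]^2 = 0.1208·(0.292)^1·(0.11)^2 = 0.1208·0.292·0.0121 = 0.0004268 M/s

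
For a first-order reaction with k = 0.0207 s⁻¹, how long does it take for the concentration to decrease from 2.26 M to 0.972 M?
40.76 s

From ln[A] = ln[A]₀ - k·t: t = ln([A]₀/[A])/k = ln(2.26/0.972)/0.0207 = ln(2.3251)/0.0207 = 0.8438/0.0207 = 40.76 s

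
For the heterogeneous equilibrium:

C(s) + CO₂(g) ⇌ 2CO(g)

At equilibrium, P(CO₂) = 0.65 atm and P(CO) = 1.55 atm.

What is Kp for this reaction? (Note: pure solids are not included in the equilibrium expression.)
K_p = 3.696

Solid C is excluded.
Kp = P(CO)²/P(CO₂) = (1.55)²/0.65 = 2.403/0.65 = 3.696.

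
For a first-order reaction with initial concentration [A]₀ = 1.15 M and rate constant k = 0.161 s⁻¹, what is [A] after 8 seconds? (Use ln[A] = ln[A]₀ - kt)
0.3172 M

ln[A] = ln[A]₀ - k·t = ln(1.15) - (0.161)·(8) = 0.1398 - 1.2880 = -1.1482
[A] = e^(-1.1482) = 0.3172 M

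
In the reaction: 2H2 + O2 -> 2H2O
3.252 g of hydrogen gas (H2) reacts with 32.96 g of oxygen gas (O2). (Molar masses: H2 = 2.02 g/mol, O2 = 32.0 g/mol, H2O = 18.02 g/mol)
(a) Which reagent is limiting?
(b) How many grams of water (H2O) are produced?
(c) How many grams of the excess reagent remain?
(a) H2, (b) 29.01 g, (c) 7.202 g

Moles of H2 = 3.252 g ÷ 2.02 g/mol = 1.6099 mol
Moles of O2 = 32.96 g ÷ 32.0 g/mol = 1.03 mol
Moles ÷ coefficient: H2: 1.6099/2 = 0.805, O2: 1.03/1 = 1.03
(a) H2 has the smaller value, so H2 is the limiting reagent.
(b) Moles of H2O = 1.6099 mol H2 × (2/2) = 1.6099 mol; mass = 1.6099 mol × 18.02 g/mol = 29.01 g
(c) O2 consumed = 1.6099 × (1/2) = 0.80495 mol; remaining = 1.03 − 0.80495 = 0.22505 mol; mass = 0.22505 mol × 32.0 g/mol = 7.202 g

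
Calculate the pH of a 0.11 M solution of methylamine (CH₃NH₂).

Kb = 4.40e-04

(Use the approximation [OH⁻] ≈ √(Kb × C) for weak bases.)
pH = 11.84

[OH⁻] = √(Kb × C) = √(4.40e-04 × 0.11) = 6.9570e-03. pOH = 2.16, pH = 14 - pOH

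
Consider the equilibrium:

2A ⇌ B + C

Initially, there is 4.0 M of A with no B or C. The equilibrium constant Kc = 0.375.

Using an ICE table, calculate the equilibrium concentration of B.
[B] = 1.101 M

ICE: [A] = 4.0 − 2x, [B] = [C] = x.
Kc = x²/(4.0 − 2x)² = 0.375 ⇒ √Kc = x/(4.0 − 2x).
x = √0.375·4.0/(1 + 2√0.375) = 0.61237·4.0/2.2247 = 1.101.
[B] = x = 1.101 M.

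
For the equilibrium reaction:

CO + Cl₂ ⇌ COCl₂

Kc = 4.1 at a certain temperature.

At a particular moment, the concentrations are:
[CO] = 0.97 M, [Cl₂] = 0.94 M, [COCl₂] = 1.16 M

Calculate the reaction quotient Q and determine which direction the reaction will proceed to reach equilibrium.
Q = 1.272, Q < K, reaction proceeds forward (toward products)

Q = ([COCl₂]) / ([CO] × [Cl₂])
  = ((1.16)) / ((0.97)·(0.94)) = 1.16/0.9118 = 1.272
Since Q = 1.272 < Kc = 4.1, the reaction proceeds forward (toward products) to reach equilibrium.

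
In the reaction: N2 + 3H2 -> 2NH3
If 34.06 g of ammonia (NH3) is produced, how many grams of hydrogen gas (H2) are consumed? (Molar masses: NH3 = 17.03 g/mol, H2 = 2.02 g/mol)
Moles of NH3 = 34.06 g ÷ 17.03 g/mol = 2 mol
Mole ratio: 3 mol H2 / 2 mol NH3
Moles of H2 = 2 × (3/2) = 3 mol
Mass of H2 = 3 mol × 2.02 g/mol = 6.06 g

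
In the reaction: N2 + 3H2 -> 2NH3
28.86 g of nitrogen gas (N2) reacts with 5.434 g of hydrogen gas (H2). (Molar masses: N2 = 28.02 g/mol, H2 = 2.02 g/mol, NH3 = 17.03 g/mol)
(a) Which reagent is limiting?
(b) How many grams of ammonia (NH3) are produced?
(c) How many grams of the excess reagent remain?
(a) H2, (b) 30.54 g, (c) 3.734 g

Moles of N2 = 28.86 g ÷ 28.02 g/mol = 1.02998 mol
Moles of H2 = 5.434 g ÷ 2.02 g/mol = 2.6901 mol
Moles ÷ coefficient: N2: 1.02998/1 = 1.03, H2: 2.6901/3 = 0.8967
(a) H2 has the smaller value, so H2 is the limiting reagent.
(b) Moles of NH3 = 2.6901 mol H2 × (2/3) = 1.7934 mol; mass = 1.7934 mol × 17.03 g/mol = 30.54 g
(c) N2 consumed = 2.6901 × (1/3) = 0.8967 mol; remaining = 1.02998 − 0.8967 = 0.133279 mol; mass = 0.133279 mol × 28.02 g/mol = 3.734 g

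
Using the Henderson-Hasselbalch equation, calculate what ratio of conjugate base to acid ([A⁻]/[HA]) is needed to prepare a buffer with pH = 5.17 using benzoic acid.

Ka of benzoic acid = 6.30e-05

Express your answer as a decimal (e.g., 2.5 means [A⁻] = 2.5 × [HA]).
[A⁻]/[HA] = 9.318

pKa = −log(6.30e-05) = 4.2007. pH = pKa + log([A⁻]/[HA]). 5.17 = 4.2007 + log(ratio). log(ratio) = 5.17 − 4.2007 = 0.9693. ratio = 10^(0.9693) = 9.318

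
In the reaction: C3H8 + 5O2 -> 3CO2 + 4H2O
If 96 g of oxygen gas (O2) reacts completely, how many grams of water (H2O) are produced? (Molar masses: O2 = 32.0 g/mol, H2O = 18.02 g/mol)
Moles of O2 = 96 g ÷ 32.0 g/mol = 3 mol
Mole ratio: 4 mol H2O / 5 mol O2
Moles of H2O = 3 × (4/5) = 2.4 mol
Mass of H2O = 2.4 mol × 18.02 g/mol = 43.25 g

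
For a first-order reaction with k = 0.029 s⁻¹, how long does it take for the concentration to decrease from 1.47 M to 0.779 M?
21.90 s

From ln[A] = ln[A]₀ - k·t: t = ln([A]₀/[A])/k = ln(1.47/0.779)/0.029 = ln(1.8870)/0.029 = 0.6350/0.029 = 21.90 s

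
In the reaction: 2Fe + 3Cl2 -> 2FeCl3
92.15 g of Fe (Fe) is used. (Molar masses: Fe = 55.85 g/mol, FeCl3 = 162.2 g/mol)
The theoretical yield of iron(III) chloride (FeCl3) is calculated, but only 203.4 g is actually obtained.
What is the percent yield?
Moles of Fe = 92.15 g ÷ 55.85 g/mol = 1.64996 mol
Mole ratio: 2 mol FeCl3 / 2 mol Fe
Moles of FeCl3 = 1.64996 × (2/2) = 1.64996 mol
Theoretical yield = 1.64996 mol × 162.2 g/mol = 267.62 g
Actual yield = 203.4 g
Percent yield = (203.4 / 267.62) × 100% = 76.0%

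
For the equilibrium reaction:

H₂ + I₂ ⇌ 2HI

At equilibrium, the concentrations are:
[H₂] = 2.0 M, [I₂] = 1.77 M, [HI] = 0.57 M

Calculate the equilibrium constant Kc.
K_c = 0.0918

Kc = ([HI]^2) / ([H₂] × [I₂])
   = ((0.57)^2) / ((2.0)·(1.77))
   = 0.3249 / 3.54 = 0.0918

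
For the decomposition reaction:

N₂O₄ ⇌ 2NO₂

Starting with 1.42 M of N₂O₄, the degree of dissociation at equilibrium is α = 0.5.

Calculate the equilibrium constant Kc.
K_c = 2.8400

x = α·[A]₀ = 0.5 × 1.42 = 0.71 M dissociated.
At eq: [N₂O₄] = 1.42 − 0.71 = 0.71 M; [NO₂] = 2x = 1.42 M.
Kc = [NO₂]²/[N₂O₄] = (1.42)²/0.71 = 2.84.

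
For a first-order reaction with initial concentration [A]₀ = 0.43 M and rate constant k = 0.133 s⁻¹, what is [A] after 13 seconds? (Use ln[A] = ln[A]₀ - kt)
0.0763 M

ln[A] = ln[A]₀ - k·t = ln(0.43) - (0.133)·(13) = -0.8440 - 1.7290 = -2.5730
[A] = e^(-2.5730) = 0.0763 M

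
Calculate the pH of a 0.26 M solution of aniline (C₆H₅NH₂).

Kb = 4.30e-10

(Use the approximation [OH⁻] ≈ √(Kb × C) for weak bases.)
pH = 9.02

[OH⁻] = √(Kb × C) = √(4.30e-10 × 0.26) = 1.0574e-05. pOH = 4.98, pH = 14 - pOH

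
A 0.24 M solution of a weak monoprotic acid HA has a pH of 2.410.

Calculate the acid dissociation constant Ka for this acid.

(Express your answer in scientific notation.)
K_a = 6.41e-05

[H⁺] = 10^(−pH) = 10^(−2.410) = 3.890e-03 M. For HA ⇌ H⁺ + A⁻, Ka = x²/(C − x) = (3.890e-03)²/(0.24 − 3.890e-03) = 6.41e-05.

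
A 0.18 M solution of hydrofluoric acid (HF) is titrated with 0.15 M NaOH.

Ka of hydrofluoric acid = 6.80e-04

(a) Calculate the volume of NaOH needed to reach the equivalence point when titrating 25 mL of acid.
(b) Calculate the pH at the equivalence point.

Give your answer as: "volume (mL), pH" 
V = 30.0 mL, pH = 8.04

(a) At equivalence: moles acid = moles base.
moles acid = 0.18 × 0.025 = 0.0045 mol; V_NaOH = 0.0045/0.15 = 0.03 L = 30.0 mL.
(b) At equivalence, all acid → conjugate base A⁻ at [A⁻] = 0.0045/0.055 = 0.08182 M.
Kb = Kw/Ka = 1.0e-14/6.80e-04 = 1.471e-11; [OH⁻] = √(Kb·[A⁻]) = 1.097e-06; pOH = 5.96; pH = 14 − pOH = 8.04.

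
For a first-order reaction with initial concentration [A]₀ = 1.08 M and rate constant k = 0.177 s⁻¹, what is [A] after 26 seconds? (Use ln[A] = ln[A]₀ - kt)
0.0108 M

ln[A] = ln[A]₀ - k·t = ln(1.08) - (0.177)·(26) = 0.0770 - 4.6020 = -4.5250
[A] = e^(-4.5250) = 0.0108 M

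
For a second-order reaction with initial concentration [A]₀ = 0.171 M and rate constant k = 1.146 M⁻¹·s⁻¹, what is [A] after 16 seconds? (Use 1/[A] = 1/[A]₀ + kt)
0.0413 M

1/[A] = 1/[A]₀ + k·t = 1/0.171 + (1.146)·(16) = 5.8480 + 18.3360 = 24.1840
[A] = 1/24.1840 = 0.0413 M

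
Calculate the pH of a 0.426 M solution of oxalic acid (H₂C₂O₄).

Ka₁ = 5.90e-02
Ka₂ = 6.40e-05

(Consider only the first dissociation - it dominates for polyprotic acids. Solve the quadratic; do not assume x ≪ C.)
pH = 0.88

x² + Ka₁·x − Ka₁·C = 0 with Ka₁ = 5.90e-02, C = 0.426.
x = (−Ka₁ + √(Ka₁² + 4·Ka₁·C))/2 = 1.3176e-01 M, so pH = 0.88.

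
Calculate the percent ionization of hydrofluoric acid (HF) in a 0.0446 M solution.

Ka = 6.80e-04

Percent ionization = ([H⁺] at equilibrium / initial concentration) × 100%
Percent ionization = 11.6%

Let x = [H⁺]. Ka = x²/(C - x) ⇒ x² + (6.80e-04)x - (6.80e-04)(0.0446) = 0. x = 5.1776e-03. Percent = (5.1776e-03/0.0446) × 100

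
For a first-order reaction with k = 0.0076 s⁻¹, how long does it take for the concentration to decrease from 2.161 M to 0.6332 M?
161.52 s

From ln[A] = ln[A]₀ - k·t: t = ln([A]₀/[A])/k = ln(2.161/0.6332)/0.0076 = ln(3.4128)/0.0076 = 1.2275/0.0076 = 161.52 s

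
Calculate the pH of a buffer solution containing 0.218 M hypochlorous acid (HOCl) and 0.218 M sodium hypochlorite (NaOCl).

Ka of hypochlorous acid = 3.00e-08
pH = 7.52

pKa = -log(3.00e-08) = 7.52. pH = pKa + log([A⁻]/[HA]) = 7.52 + log(0.218/0.218)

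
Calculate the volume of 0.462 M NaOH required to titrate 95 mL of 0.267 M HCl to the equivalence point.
V_{base} = 54.9 mL

At equivalence: moles acid = moles base.
moles HCl = 0.267 M × 0.095 L = 0.025365 mol
V_NaOH = 0.025365 mol ÷ 0.462 M = 0.0549 L = 54.9 mL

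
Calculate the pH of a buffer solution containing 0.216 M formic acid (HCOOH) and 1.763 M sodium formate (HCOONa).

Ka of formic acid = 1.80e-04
pH = 4.66

pKa = -log(1.80e-04) = 3.74. pH = pKa + log([A⁻]/[HA]) = 3.74 + log(1.763/0.216)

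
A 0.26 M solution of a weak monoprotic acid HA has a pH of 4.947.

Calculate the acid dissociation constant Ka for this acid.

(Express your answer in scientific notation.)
K_a = 4.91e-10

[H⁺] = 10^(−pH) = 10^(−4.947) = 1.130e-05 M. For HA ⇌ H⁺ + A⁻, Ka = x²/(C − x) = (1.130e-05)²/(0.26 − 1.130e-05) = 4.91e-10.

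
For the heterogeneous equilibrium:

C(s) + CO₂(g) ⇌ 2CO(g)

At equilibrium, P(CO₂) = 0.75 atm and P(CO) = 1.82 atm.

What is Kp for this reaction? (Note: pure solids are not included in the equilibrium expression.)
K_p = 4.417

Solid C is excluded.
Kp = P(CO)²/P(CO₂) = (1.82)²/0.75 = 3.312/0.75 = 4.417.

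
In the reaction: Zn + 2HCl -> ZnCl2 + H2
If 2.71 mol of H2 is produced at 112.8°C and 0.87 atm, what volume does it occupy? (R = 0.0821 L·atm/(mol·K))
T = 112.8°C + 273.15 = 385.95 K
V = nRT/P = (2.71 × 0.0821 × 385.95) / 0.87
V = 98.70 L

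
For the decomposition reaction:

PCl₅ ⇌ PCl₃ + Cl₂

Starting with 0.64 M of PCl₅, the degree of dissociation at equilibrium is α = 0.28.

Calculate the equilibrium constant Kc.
K_c = 0.0697

x = α·[A]₀ = 0.28 × 0.64 = 0.1792 M dissociated.
At eq: [PCl₅] = 0.64 − 0.1792 = 0.4608 M; [PCl₃] = [Cl₂] = x = 0.1792 M.
Kc = [PCl₃][Cl₂]/[PCl₅] = (0.1792)²/0.4608 = 0.06969.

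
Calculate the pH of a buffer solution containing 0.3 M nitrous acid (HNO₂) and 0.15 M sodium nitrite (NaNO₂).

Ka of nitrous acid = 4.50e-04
pH = 3.05

pKa = -log(4.50e-04) = 3.35. pH = pKa + log([A⁻]/[HA]) = 3.35 + log(0.15/0.3)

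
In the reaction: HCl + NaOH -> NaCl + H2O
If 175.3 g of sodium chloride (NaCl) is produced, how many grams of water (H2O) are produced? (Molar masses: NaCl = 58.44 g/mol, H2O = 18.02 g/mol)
Moles of NaCl = 175.3 g ÷ 58.44 g/mol = 2.99966 mol
Mole ratio: 1 mol H2O / 1 mol NaCl
Moles of H2O = 2.99966 × (1/1) = 2.99966 mol
Mass of H2O = 2.99966 mol × 18.02 g/mol = 54.05 g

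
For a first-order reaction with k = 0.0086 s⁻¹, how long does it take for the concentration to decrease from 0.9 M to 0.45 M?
80.60 s

From ln[A] = ln[A]₀ - k·t: t = ln([A]₀/[A])/k = ln(0.9/0.45)/0.0086 = ln(2.0000)/0.0086 = 0.6931/0.0086 = 80.60 s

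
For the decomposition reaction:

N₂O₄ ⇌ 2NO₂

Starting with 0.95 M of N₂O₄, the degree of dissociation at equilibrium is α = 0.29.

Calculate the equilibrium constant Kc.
K_c = 0.4501

x = α·[A]₀ = 0.29 × 0.95 = 0.2755 M dissociated.
At eq: [N₂O₄] = 0.95 − 0.2755 = 0.6745 M; [NO₂] = 2x = 0.551 M.
Kc = [NO₂]²/[N₂O₄] = (0.551)²/0.6745 = 0.4501.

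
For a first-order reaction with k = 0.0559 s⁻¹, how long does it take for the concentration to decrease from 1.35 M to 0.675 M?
12.40 s

From ln[A] = ln[A]₀ - k·t: t = ln([A]₀/[A])/k = ln(1.35/0.675)/0.0559 = ln(2.0000)/0.0559 = 0.6931/0.0559 = 12.40 s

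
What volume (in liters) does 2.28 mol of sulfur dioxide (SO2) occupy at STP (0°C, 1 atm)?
At STP, 1 mol of gas occupies 22.4 L
Volume = 2.28 mol × 22.4 L/mol = 51.07 L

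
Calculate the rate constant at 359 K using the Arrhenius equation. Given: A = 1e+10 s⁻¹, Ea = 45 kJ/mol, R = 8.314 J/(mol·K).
2.83e+03 s⁻¹

k = A·exp(-Ea/(R·T)) = 1e+10·exp(-45000/(8.314·359)) = 1e+10·exp(-15.0768) = 1e+10·2.8330e-07 = 2.83e+03 s⁻¹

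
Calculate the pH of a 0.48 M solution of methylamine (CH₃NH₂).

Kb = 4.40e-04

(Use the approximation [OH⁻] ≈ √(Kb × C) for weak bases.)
pH = 12.16

[OH⁻] = √(Kb × C) = √(4.40e-04 × 0.48) = 1.4533e-02. pOH = 1.84, pH = 14 - pOH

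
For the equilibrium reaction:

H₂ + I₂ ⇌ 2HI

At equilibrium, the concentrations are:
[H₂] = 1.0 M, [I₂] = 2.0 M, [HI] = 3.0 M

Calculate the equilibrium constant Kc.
K_c = 4.5000

Kc = ([HI]^2) / ([H₂] × [I₂])
   = ((3.0)^2) / ((1.0)·(2.0))
   = 9 / 2 = 4.5000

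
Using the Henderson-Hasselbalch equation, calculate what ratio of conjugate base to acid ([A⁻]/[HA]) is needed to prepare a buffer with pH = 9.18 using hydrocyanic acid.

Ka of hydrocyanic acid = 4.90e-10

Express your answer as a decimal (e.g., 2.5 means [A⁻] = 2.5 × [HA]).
[A⁻]/[HA] = 0.742

pKa = −log(4.90e-10) = 9.3098. pH = pKa + log([A⁻]/[HA]). 9.18 = 9.3098 + log(ratio). log(ratio) = 9.18 − 9.3098 = -0.1298. ratio = 10^(-0.1298) = 0.742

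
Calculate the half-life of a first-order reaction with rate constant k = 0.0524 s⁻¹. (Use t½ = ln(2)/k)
13.23 s

t½ = ln(2)/k = 0.6931/0.0524 = 13.23 s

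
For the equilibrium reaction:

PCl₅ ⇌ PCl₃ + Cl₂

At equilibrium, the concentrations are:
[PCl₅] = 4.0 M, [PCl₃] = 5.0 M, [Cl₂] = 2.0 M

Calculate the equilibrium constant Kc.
K_c = 2.5000

Kc = ([PCl₃] × [Cl₂]) / ([PCl₅])
   = ((5.0)·(2.0)) / ((4.0))
   = 10 / 4 = 2.5000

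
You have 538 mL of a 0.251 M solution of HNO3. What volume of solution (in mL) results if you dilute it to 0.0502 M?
Using M₁V₁ = M₂V₂:
0.251 × 538 = 0.0502 × V₂
V₂ = (0.251 × 538) / 0.0502 = 2690 mL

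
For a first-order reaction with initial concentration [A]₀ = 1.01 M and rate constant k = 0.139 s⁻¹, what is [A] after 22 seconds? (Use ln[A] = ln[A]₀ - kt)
0.0475 M

ln[A] = ln[A]₀ - k·t = ln(1.01) - (0.139)·(22) = 0.0100 - 3.0580 = -3.0480
[A] = e^(-3.0480) = 0.0475 M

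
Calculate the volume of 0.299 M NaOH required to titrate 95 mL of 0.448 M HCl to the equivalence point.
V_{base} = 142.3 mL

At equivalence: moles acid = moles base.
moles HCl = 0.448 M × 0.095 L = 0.04256 mol
V_NaOH = 0.04256 mol ÷ 0.299 M = 0.1423 L = 142.3 mL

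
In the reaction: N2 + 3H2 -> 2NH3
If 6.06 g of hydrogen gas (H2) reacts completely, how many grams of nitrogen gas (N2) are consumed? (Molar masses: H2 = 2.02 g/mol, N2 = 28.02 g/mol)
Moles of H2 = 6.06 g ÷ 2.02 g/mol = 3 mol
Mole ratio: 1 mol N2 / 3 mol H2
Moles of N2 = 3 × (1/3) = 1 mol
Mass of N2 = 1 mol × 28.02 g/mol = 28.02 g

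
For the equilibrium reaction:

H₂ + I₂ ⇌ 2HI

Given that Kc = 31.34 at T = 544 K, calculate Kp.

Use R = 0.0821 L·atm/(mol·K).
K_p = 31.3400

Δn = (moles gaseous products) − (moles gaseous reactants) = 0
T = 544 K; RT = 0.0821 × 544 = 44.6624
Kp = Kc·(RT)^Δn = 31.34 × (44.6624)^0 = 31.34 × 1 = 31.3400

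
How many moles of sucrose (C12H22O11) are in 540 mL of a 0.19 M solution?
Moles = Molarity × Volume (L)
Moles = 0.19 M × 0.54 L = 0.1026 mol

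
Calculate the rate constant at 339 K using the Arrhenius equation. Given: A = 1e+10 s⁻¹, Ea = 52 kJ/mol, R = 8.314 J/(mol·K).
9.71e+01 s⁻¹

k = A·exp(-Ea/(R·T)) = 1e+10·exp(-52000/(8.314·339)) = 1e+10·exp(-18.4499) = 1e+10·9.7122e-09 = 9.71e+01 s⁻¹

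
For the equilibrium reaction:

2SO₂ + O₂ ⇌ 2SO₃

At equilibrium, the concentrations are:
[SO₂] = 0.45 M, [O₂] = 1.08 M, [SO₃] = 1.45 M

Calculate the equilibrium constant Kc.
K_c = 9.6136

Kc = ([SO₃]^2) / ([SO₂]^2 × [O₂])
   = ((1.45)^2) / ((0.45)^2·(1.08))
   = 2.1025 / 0.2187 = 9.6136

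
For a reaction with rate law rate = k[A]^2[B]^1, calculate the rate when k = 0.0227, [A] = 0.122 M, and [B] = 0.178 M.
6.014e-05 M/s

rate = k·[A]^2·[B]^1 = 0.0227·(0.122)^2·(0.178)^1 = 0.0227·0.014884·0.178 = 6.014e-05 M/s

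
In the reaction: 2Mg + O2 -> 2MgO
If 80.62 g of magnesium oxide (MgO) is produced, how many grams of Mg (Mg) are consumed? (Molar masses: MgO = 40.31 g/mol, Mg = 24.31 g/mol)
Moles of MgO = 80.62 g ÷ 40.31 g/mol = 2 mol
Mole ratio: 2 mol Mg / 2 mol MgO
Moles of Mg = 2 × (2/2) = 2 mol
Mass of Mg = 2 mol × 24.31 g/mol = 48.62 g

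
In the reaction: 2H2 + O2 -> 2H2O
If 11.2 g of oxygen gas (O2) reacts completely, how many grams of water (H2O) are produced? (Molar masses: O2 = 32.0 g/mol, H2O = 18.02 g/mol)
Moles of O2 = 11.2 g ÷ 32.0 g/mol = 0.35 mol
Mole ratio: 2 mol H2O / 1 mol O2
Moles of H2O = 0.35 × (2/1) = 0.7 mol
Mass of H2O = 0.7 mol × 18.02 g/mol = 12.61 g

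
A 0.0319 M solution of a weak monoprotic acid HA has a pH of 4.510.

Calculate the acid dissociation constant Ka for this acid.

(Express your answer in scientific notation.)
K_a = 3.00e-08

[H⁺] = 10^(−pH) = 10^(−4.510) = 3.090e-05 M. For HA ⇌ H⁺ + A⁻, Ka = x²/(C − x) = (3.090e-05)²/(0.0319 − 3.090e-05) = 3.00e-08.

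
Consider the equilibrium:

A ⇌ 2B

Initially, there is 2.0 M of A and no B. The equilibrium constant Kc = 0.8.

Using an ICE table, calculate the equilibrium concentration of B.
[B] = 1.081 M

ICE: [A] = 2.0 − x, [B] = 2x.
Kc = (2x)²/(2.0 − x) = 0.8 ⇒ 4x² + 0.8x − 1.6 = 0.
x = (−0.8 + √(0.8² + 4·4·1.6))/(2·4) = (−0.8 + √26.24)/8 = 0.54031.
[B] = 2x = 1.081 M.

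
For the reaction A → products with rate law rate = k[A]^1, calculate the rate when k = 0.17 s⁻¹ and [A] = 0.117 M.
0.01989 M/s

rate = k·[A]^1 = 0.17·(0.117)^1 = 0.17·0.117 = 0.01989 M/s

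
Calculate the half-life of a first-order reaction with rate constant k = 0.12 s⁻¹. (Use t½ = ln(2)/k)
5.78 s

t½ = ln(2)/k = 0.6931/0.12 = 5.78 s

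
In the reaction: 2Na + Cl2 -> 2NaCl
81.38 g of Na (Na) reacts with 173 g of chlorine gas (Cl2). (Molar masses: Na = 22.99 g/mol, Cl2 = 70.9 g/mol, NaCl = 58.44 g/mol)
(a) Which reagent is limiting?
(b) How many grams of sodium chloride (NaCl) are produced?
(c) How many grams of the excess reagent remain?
(a) Na, (b) 206.9 g, (c) 47.51 g

Moles of Na = 81.38 g ÷ 22.99 g/mol = 3.5398 mol
Moles of Cl2 = 173 g ÷ 70.9 g/mol = 2.44006 mol
Moles ÷ coefficient: Na: 3.5398/2 = 1.77, Cl2: 2.44006/1 = 2.44
(a) Na has the smaller value, so Na is the limiting reagent.
(b) Moles of NaCl = 3.5398 mol Na × (2/2) = 3.5398 mol; mass = 3.5398 mol × 58.44 g/mol = 206.9 g
(c) Cl2 consumed = 3.5398 × (1/2) = 1.7699 mol; remaining = 2.44006 − 1.7699 = 0.670156 mol; mass = 0.670156 mol × 70.9 g/mol = 47.51 g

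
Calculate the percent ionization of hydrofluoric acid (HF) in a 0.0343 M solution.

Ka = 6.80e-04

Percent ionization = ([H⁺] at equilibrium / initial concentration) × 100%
Percent ionization = 13.1%

Let x = [H⁺]. Ka = x²/(C - x) ⇒ x² + (6.80e-04)x - (6.80e-04)(0.0343) = 0. x = 4.5014e-03. Percent = (4.5014e-03/0.0343) × 100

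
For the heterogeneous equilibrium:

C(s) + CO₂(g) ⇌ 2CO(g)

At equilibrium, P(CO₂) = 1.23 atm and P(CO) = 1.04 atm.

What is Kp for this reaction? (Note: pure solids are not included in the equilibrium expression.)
K_p = 0.879

Solid C is excluded.
Kp = P(CO)²/P(CO₂) = (1.04)²/1.23 = 1.082/1.23 = 0.879.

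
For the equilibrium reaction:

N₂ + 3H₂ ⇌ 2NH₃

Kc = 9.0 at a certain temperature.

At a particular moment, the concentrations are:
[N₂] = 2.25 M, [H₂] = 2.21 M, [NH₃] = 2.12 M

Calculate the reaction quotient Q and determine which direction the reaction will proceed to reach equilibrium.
Q = 0.185, Q < K, reaction proceeds forward (toward products)

Q = ([NH₃]^2) / ([N₂] × [H₂]^3)
  = ((2.12)^2) / ((2.25)·(2.21)^3) = 4.4944/24.286 = 0.1851
Since Q = 0.1851 < Kc = 9.0, the reaction proceeds forward (toward products) to reach equilibrium.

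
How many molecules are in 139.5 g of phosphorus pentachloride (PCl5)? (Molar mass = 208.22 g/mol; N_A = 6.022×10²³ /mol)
Moles = 139.5 g ÷ 208.22 g/mol = 0.669964 mol
Molecules = 0.669964 mol × 6.022×10²³ /mol = 4.035e+23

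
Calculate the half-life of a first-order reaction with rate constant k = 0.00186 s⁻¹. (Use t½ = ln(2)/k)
372.66 s

t½ = ln(2)/k = 0.6931/0.00186 = 372.66 s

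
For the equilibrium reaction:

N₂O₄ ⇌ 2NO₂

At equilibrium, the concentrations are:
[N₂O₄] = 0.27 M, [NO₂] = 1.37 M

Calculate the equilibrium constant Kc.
K_c = 6.9515

Kc = ([NO₂]^2) / ([N₂O₄])
   = ((1.37)^2) / ((0.27))
   = 1.8769 / 0.27 = 6.9515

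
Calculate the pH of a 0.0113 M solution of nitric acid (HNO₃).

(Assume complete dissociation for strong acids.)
pH = 1.95

[H⁺] = 0.0113 M for strong acid. pH = -log[H⁺] = -log(0.0113)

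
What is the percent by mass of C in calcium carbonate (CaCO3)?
Mass of C in formula = 12.01 × 1 = 12.01 g/mol
Molar mass = 100.09 g/mol
% C = (12.01/100.09) × 100% = 12.00%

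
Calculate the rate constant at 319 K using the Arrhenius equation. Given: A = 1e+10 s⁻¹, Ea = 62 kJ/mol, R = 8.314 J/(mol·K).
7.04e-01 s⁻¹

k = A·exp(-Ea/(R·T)) = 1e+10·exp(-62000/(8.314·319)) = 1e+10·exp(-23.3771) = 1e+10·7.0380e-11 = 7.04e-01 s⁻¹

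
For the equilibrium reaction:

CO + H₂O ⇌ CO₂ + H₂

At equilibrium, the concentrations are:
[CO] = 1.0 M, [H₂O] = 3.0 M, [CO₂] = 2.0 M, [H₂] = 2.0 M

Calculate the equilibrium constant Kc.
K_c = 1.3333

Kc = ([CO₂] × [H₂]) / ([CO] × [H₂O])
   = ((2.0)·(2.0)) / ((1.0)·(3.0))
   = 4 / 3 = 1.3333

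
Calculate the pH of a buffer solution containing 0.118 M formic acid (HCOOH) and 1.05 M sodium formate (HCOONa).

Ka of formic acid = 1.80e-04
pH = 4.69

pKa = -log(1.80e-04) = 3.74. pH = pKa + log([A⁻]/[HA]) = 3.74 + log(1.05/0.118)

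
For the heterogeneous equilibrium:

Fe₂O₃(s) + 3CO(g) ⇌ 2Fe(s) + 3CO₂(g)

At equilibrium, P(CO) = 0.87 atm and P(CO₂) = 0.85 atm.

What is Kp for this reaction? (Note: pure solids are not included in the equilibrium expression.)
K_p = 0.933

Solids (Fe₂O₃, Fe) are excluded.
Kp = P(CO₂)³/P(CO)³ = (0.85)³/(0.87)³ = 0.6141/0.6585 = 0.933.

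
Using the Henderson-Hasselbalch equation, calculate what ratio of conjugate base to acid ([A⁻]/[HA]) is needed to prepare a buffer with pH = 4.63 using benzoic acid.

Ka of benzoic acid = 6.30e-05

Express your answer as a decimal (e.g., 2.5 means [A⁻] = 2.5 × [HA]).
[A⁻]/[HA] = 2.687

pKa = −log(6.30e-05) = 4.2007. pH = pKa + log([A⁻]/[HA]). 4.63 = 4.2007 + log(ratio). log(ratio) = 4.63 − 4.2007 = 0.4293. ratio = 10^(0.4293) = 2.687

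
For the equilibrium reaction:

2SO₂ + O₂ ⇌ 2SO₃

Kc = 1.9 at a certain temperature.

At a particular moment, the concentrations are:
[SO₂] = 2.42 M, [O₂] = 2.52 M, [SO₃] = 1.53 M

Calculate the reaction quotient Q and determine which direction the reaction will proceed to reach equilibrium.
Q = 0.159, Q < K, reaction proceeds forward (toward products)

Q = ([SO₃]^2) / ([SO₂]^2 × [O₂])
  = ((1.53)^2) / ((2.42)^2·(2.52)) = 2.3409/14.758 = 0.1586
Since Q = 0.1586 < Kc = 1.9, the reaction proceeds forward (toward products) to reach equilibrium.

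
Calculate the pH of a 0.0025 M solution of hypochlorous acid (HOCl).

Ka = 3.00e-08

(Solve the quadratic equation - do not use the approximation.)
pH = 5.06

x² + Ka×x - Ka×C = 0. Using quadratic formula: [H⁺] = 8.6453e-06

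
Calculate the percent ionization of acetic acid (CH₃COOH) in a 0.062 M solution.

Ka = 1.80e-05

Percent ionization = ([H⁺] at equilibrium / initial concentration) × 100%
Percent ionization = 1.69%

Let x = [H⁺]. Ka = x²/(C - x) ⇒ x² + (1.80e-05)x - (1.80e-05)(0.062) = 0. x = 1.0474e-03. Percent = (1.0474e-03/0.062) × 100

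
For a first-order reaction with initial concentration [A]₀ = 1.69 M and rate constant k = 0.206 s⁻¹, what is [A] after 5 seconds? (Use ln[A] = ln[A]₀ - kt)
0.6033 M

ln[A] = ln[A]₀ - k·t = ln(1.69) - (0.206)·(5) = 0.5247 - 1.0300 = -0.5053
[A] = e^(-0.5053) = 0.6033 M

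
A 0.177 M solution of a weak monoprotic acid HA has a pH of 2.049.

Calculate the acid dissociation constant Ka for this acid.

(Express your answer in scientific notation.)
K_a = 4.75e-04

[H⁺] = 10^(−pH) = 10^(−2.049) = 8.933e-03 M. For HA ⇌ H⁺ + A⁻, Ka = x²/(C − x) = (8.933e-03)²/(0.177 − 8.933e-03) = 4.75e-04.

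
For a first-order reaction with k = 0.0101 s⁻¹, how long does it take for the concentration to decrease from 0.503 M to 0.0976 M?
162.35 s

From ln[A] = ln[A]₀ - k·t: t = ln([A]₀/[A])/k = ln(0.503/0.0976)/0.0101 = ln(5.1537)/0.0101 = 1.6397/0.0101 = 162.35 s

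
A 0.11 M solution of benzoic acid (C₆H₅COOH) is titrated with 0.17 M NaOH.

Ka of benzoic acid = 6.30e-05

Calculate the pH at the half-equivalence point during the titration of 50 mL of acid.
pH = pKa = 4.20

At the half-equivalence point, [HA] = [A⁻], so by Henderson–Hasselbalch pH = pKa + log(1) = pKa.
pKa = −log(6.30e-05) = 4.20.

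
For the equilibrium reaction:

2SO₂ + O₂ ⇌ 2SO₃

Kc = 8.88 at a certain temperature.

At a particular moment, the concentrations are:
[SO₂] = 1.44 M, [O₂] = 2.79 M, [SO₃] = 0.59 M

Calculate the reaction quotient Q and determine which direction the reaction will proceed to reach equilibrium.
Q = 0.060, Q < K, reaction proceeds forward (toward products)

Q = ([SO₃]^2) / ([SO₂]^2 × [O₂])
  = ((0.59)^2) / ((1.44)^2·(2.79)) = 0.3481/5.7853 = 0.06017
Since Q = 0.06017 < Kc = 8.88, the reaction proceeds forward (toward products) to reach equilibrium.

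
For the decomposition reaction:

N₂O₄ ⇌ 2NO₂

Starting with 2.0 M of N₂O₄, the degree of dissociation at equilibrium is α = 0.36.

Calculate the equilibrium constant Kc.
K_c = 1.6200

x = α·[A]₀ = 0.36 × 2.0 = 0.72 M dissociated.
At eq: [N₂O₄] = 2.0 − 0.72 = 1.28 M; [NO₂] = 2x = 1.44 M.
Kc = [NO₂]²/[N₂O₄] = (1.44)²/1.28 = 1.62.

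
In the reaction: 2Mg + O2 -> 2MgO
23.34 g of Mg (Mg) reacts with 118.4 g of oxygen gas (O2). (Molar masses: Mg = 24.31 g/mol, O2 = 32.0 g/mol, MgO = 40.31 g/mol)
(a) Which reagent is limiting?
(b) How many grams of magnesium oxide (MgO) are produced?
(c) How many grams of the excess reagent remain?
(a) Mg, (b) 38.7 g, (c) 103 g

Moles of Mg = 23.34 g ÷ 24.31 g/mol = 0.960099 mol
Moles of O2 = 118.4 g ÷ 32.0 g/mol = 3.7 mol
Moles ÷ coefficient: Mg: 0.960099/2 = 0.48, O2: 3.7/1 = 3.7
(a) Mg has the smaller value, so Mg is the limiting reagent.
(b) Moles of MgO = 0.960099 mol Mg × (2/2) = 0.960099 mol; mass = 0.960099 mol × 40.31 g/mol = 38.7 g
(c) O2 consumed = 0.960099 × (1/2) = 0.480049 mol; remaining = 3.7 − 0.480049 = 3.21995 mol; mass = 3.21995 mol × 32.0 g/mol = 103 g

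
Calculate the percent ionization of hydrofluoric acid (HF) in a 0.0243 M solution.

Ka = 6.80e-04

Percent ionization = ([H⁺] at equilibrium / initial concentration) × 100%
Percent ionization = 15.4%

Let x = [H⁺]. Ka = x²/(C - x) ⇒ x² + (6.80e-04)x - (6.80e-04)(0.0243) = 0. x = 3.7392e-03. Percent = (3.7392e-03/0.0243) × 100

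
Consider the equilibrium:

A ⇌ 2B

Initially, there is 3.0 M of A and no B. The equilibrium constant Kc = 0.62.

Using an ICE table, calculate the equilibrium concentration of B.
[B] = 1.218 M

ICE: [A] = 3.0 − x, [B] = 2x.
Kc = (2x)²/(3.0 − x) = 0.62 ⇒ 4x² + 0.62x − 1.86 = 0.
x = (−0.62 + √(0.62² + 4·4·1.86))/(2·4) = (−0.62 + √30.144)/8 = 0.6088.
[B] = 2x = 1.218 M.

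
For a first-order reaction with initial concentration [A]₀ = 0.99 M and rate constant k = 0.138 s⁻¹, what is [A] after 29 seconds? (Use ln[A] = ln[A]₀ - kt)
0.0181 M

ln[A] = ln[A]₀ - k·t = ln(0.99) - (0.138)·(29) = -0.0101 - 4.0020 = -4.0121
[A] = e^(-4.0121) = 0.0181 M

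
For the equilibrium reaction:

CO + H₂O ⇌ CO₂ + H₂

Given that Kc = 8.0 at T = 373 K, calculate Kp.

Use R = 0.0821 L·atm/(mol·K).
K_p = 8.0000

Δn = (moles gaseous products) − (moles gaseous reactants) = 0
T = 373 K; RT = 0.0821 × 373 = 30.6233
Kp = Kc·(RT)^Δn = 8.0 × (30.6233)^0 = 8.0 × 1 = 8.0000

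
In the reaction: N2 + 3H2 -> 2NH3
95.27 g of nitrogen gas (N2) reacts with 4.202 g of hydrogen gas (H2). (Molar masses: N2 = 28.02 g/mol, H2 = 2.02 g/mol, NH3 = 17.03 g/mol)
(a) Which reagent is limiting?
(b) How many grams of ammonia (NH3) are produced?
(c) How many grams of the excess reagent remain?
(a) H2, (b) 23.62 g, (c) 75.84 g

Moles of N2 = 95.27 g ÷ 28.02 g/mol = 3.40007 mol
Moles of H2 = 4.202 g ÷ 2.02 g/mol = 2.0802 mol
Moles ÷ coefficient: N2: 3.40007/1 = 3.4, H2: 2.0802/3 = 0.6934
(a) H2 has the smaller value, so H2 is the limiting reagent.
(b) Moles of NH3 = 2.0802 mol H2 × (2/3) = 1.3868 mol; mass = 1.3868 mol × 17.03 g/mol = 23.62 g
(c) N2 consumed = 2.0802 × (1/3) = 0.693399 mol; remaining = 3.40007 − 0.693399 = 2.70667 mol; mass = 2.70667 mol × 28.02 g/mol = 75.84 g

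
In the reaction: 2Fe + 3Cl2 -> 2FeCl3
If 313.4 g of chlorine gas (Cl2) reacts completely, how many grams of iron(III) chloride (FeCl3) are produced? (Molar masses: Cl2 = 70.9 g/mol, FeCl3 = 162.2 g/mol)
Moles of Cl2 = 313.4 g ÷ 70.9 g/mol = 4.42031 mol
Mole ratio: 2 mol FeCl3 / 3 mol Cl2
Moles of FeCl3 = 4.42031 × (2/3) = 2.94687 mol
Mass of FeCl3 = 2.94687 mol × 162.2 g/mol = 478 g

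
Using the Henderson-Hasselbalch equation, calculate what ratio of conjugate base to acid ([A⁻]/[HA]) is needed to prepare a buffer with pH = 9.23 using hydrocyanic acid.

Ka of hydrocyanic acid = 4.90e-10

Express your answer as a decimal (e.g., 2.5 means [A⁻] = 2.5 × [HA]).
[A⁻]/[HA] = 0.832

pKa = −log(4.90e-10) = 9.3098. pH = pKa + log([A⁻]/[HA]). 9.23 = 9.3098 + log(ratio). log(ratio) = 9.23 − 9.3098 = -0.0798. ratio = 10^(-0.0798) = 0.832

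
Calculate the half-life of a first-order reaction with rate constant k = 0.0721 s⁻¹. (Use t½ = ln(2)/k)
9.61 s

t½ = ln(2)/k = 0.6931/0.0721 = 9.61 s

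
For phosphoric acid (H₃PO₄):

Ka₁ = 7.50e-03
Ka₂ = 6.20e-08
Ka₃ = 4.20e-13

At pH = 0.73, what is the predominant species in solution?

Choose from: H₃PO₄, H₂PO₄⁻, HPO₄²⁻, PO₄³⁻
H₃PO₄

pKa1 = 2.12, pKa2 = 7.21, pKa3 = 12.38. Each pKa is the crossover between adjacent species; pH = 0.73 lies in the region where H₃PO₄ predominates.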